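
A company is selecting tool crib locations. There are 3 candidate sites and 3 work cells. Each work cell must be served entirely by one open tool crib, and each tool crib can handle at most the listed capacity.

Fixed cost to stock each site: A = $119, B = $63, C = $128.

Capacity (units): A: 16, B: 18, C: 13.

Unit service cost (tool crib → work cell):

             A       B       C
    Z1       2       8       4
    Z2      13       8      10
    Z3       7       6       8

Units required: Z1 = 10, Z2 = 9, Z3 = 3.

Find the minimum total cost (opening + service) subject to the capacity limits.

Minimum total cost: 292

Open {A, B}: Z1→A 2·10=20, Z2→B 8·9=72, Z3→B 6·3=18.
Loads: A carries 10/16, B carries 12/18. Service 110; fixed 182; total 292.
Next best feasible plan costs 295.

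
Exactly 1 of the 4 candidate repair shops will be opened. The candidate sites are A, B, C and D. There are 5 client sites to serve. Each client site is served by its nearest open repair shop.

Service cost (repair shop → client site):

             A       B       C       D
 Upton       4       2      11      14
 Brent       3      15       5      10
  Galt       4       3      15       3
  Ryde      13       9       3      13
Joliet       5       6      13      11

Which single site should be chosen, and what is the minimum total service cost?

Choose A only; total service cost 29.

With exactly 1 open, each client site uses its cheapest among the chosen.
{A}: Upton→A 4, Brent→A 3, Galt→A 4, Ryde→A 13, Joliet→A 5. Service cost 29.
{B}: service cost 35
{C}: service cost 47
Among all 4 size-1 choices, {A} is lowest.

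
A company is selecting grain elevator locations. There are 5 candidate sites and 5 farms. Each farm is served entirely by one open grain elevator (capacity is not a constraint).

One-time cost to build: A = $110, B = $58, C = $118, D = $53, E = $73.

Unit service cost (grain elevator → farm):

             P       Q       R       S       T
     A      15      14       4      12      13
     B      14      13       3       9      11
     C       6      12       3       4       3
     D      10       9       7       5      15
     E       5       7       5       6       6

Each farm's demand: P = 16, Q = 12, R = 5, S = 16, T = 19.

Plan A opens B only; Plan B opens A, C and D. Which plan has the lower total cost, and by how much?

Plan A: {B}: P→B 14·16=224, Q→B 13·12=156, R→B 3·5=15, S→B 9·16=144, T→B 11·19=209. Service 748; fixed 58; total 806.
Plan B: {A, C, D}: P→C 6·16=96, Q→D 9·12=108, R→C 3·5=15, S→C 4·16=64, T→C 3·19=57. Service 340; fixed 281; total 621.
Difference: |806 − 621| = 185.

Plan B is cheaper by 185.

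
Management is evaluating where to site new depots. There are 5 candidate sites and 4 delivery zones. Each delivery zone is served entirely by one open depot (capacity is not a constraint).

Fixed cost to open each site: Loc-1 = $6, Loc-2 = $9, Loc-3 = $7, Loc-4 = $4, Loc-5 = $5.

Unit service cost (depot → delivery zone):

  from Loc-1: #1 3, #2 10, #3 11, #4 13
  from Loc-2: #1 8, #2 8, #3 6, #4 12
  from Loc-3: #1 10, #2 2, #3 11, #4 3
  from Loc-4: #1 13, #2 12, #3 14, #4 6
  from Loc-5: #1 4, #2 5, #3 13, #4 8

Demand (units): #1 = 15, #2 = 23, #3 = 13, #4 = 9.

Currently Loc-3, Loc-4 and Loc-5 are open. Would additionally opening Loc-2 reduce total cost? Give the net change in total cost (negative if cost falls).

Yes — net change −56 (cost falls by 56).

Current service cost with {Loc-3, Loc-4, Loc-5}: 276.
Adding Loc-2: each delivery zone re-picks its cheapest; new service cost 211, saving 65.
Extra fixed cost: 9. Net change = 9 − 65 = -56.
(Totals: 292 → 236.)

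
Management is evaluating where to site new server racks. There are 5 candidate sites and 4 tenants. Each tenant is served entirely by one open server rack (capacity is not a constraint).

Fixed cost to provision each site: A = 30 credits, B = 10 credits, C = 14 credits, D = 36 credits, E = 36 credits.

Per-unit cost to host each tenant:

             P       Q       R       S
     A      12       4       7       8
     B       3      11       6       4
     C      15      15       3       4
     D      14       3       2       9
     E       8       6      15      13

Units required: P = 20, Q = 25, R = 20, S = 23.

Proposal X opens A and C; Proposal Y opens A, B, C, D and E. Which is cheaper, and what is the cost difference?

Proposal Y is cheaper by 143.

Proposal X: {A, C}: P→A 12·20=240, Q→A 4·25=100, R→C 3·20=60, S→C 4·23=92. Service 492; fixed 44; total 536.
Proposal Y: {A, B, C, D, E}: P→B 3·20=60, Q→D 3·25=75, R→D 2·20=40, S→B 4·23=92. Service 267; fixed 126; total 393.
Difference: |536 − 393| = 143.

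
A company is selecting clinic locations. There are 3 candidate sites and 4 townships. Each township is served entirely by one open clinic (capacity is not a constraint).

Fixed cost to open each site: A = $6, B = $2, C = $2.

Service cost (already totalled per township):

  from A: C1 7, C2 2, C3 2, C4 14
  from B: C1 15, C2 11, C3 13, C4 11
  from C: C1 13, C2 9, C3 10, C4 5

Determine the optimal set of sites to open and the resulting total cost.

Open A and C; minimum total cost 24.

For any fixed open set, each township goes to its cheapest open site; total = fixed + service.
{A, C}: C1→A 7, C2→A 2, C3→A 2, C4→C 5. Service 16; fixed 8; total 24.
{A, B, C}: service 16 + fixed 10 = 26
{A, B}: service 22 + fixed 8 = 30
{B}: C1→B 15, C2→B 11, C3→B 13, C4→B 11. Service 50; fixed 2; total 52.
No other subset beats 24.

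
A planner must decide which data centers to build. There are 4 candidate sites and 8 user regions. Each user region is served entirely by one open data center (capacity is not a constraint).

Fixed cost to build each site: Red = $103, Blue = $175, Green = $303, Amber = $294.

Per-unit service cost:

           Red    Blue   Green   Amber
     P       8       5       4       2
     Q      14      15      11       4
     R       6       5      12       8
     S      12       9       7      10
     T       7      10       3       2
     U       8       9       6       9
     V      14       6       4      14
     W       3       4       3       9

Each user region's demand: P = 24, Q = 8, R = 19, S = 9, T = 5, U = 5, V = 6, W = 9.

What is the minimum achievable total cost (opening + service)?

For any fixed open set, each user region goes to its cheapest open site; total = fixed + service.
{Blue}: P→Blue 5·24=120, Q→Blue 15·8=120, R→Blue 5·19=95, S→Blue 9·9=81, T→Blue 10·5=50, U→Blue 9·5=45, V→Blue 6·6=36, W→Blue 4·9=36. Service 583; fixed 175; total 758.
{Red}: service 712 + fixed 103 = 815
{Red, Blue}: service 546 + fixed 278 = 824
{Red, Blue, Green, Amber}: service 329 + fixed 875 = 1204
(All 15 nonempty subsets were checked; Blue only is lowest.)

Minimum total cost: 758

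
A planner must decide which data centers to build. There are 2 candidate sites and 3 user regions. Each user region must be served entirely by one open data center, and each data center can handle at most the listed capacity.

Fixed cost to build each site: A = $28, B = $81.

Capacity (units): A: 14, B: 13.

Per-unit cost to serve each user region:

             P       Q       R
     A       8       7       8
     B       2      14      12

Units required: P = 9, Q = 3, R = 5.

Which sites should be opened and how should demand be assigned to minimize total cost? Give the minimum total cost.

Open {A, B}: P→B 2·9=18, Q→A 7·3=21, R→A 8·5=40.
Loads: A carries 8/14, B carries 9/13. Service 79; fixed 109; total 188.
Next best feasible plan costs 209.

Minimum total cost: 188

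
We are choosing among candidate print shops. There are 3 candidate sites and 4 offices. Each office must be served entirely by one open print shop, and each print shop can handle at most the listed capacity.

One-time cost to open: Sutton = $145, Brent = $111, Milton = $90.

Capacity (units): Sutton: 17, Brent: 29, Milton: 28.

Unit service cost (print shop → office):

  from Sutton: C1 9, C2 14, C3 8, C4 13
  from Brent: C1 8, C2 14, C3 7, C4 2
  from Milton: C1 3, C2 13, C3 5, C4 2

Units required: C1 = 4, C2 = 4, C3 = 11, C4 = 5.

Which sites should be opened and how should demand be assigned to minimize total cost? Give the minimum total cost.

Open {Milton}: C1→Milton 3·4=12, C2→Milton 13·4=52, C3→Milton 5·11=55, C4→Milton 2·5=10.
Loads: Milton carries 24/28. Service 129; fixed 90; total 219.
Next best feasible plan costs 286.

Minimum total cost: 219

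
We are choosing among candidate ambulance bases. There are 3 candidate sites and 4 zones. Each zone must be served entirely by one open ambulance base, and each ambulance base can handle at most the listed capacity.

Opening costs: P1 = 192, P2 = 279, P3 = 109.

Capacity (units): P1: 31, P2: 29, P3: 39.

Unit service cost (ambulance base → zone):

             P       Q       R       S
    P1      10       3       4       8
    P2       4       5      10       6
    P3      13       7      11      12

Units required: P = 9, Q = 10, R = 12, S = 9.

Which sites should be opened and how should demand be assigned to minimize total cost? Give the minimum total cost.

Open {P1, P3}: P→P3 13·9=117, Q→P1 3·10=30, R→P1 4·12=48, S→P1 8·9=72.
Loads: P1 carries 31/31, P3 carries 9/39. Service 267; fixed 301; total 568.
Next best feasible plan costs 577.

Minimum total cost: 568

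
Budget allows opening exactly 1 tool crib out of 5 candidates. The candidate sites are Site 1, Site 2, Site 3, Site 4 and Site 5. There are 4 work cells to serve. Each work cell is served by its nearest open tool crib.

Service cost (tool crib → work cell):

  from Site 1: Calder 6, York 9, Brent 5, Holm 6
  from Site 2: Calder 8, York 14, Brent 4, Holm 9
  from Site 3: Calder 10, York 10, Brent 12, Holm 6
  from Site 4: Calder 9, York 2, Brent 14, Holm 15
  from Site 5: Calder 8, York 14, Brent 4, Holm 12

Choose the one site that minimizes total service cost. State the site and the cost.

Choose Site 1 only; total service cost 26.

With exactly 1 open, each work cell uses its cheapest among the chosen.
{Site 1}: Calder→Site 1 6, York→Site 1 9, Brent→Site 1 5, Holm→Site 1 6. Service cost 26.
{Site 2}: service cost 35
{Site 3}: service cost 38
Among all 5 size-1 choices, {Site 1} is lowest.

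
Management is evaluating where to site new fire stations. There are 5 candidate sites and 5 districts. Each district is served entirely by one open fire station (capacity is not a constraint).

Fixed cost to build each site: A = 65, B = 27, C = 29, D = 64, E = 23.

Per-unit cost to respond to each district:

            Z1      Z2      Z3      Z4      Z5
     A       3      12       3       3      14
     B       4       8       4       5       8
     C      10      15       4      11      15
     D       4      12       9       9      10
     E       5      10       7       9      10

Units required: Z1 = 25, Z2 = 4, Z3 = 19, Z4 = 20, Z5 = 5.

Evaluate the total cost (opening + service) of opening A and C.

Total cost: 404

Each district is assigned to its cheapest site among the open ones.
{A, C}: Z1→A 3·25=75, Z2→A 12·4=48, Z3→A 3·19=57, Z4→A 3·20=60, Z5→A 14·5=70. Service 310; fixed 94; total 404.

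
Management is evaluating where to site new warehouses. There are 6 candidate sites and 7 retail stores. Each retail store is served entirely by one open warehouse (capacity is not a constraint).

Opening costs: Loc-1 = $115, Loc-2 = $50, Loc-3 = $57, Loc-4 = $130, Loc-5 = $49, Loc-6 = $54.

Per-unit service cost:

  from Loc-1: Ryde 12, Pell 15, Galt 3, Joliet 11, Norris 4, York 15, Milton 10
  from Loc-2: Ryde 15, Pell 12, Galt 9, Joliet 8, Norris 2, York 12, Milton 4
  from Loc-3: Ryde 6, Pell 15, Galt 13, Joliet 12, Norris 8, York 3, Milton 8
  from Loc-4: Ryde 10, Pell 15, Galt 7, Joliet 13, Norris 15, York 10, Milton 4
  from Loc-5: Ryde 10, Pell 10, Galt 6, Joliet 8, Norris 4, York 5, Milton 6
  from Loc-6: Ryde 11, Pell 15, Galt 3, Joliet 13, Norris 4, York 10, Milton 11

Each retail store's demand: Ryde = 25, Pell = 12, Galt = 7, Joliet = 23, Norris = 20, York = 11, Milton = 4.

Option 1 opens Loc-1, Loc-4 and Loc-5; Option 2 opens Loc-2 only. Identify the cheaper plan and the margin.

Option 1: {Loc-1, Loc-4, Loc-5}: Ryde→Loc-4 10·25=250, Pell→Loc-5 10·12=120, Galt→Loc-1 3·7=21, Joliet→Loc-5 8·23=184, Norris→Loc-1 4·20=80, York→Loc-5 5·11=55, Milton→Loc-4 4·4=16. Service 726; fixed 294; total 1020.
Option 2: {Loc-2}: Ryde→Loc-2 15·25=375, Pell→Loc-2 12·12=144, Galt→Loc-2 9·7=63, Joliet→Loc-2 8·23=184, Norris→Loc-2 2·20=40, York→Loc-2 12·11=132, Milton→Loc-2 4·4=16. Service 954; fixed 50; total 1004.
Difference: |1020 − 1004| = 16.

Option 2 is cheaper by 16.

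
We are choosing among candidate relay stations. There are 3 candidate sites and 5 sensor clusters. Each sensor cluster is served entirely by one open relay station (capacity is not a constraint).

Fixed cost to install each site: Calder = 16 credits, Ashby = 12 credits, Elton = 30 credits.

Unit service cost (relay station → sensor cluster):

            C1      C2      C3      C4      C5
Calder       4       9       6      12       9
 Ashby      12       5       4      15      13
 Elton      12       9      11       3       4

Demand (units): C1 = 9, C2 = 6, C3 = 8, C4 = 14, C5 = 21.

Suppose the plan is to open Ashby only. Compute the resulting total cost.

Total cost: 665

Each sensor cluster is assigned to its cheapest site among the open ones.
{Ashby}: C1→Ashby 12·9=108, C2→Ashby 5·6=30, C3→Ashby 4·8=32, C4→Ashby 15·14=210, C5→Ashby 13·21=273. Service 653; fixed 12; total 665.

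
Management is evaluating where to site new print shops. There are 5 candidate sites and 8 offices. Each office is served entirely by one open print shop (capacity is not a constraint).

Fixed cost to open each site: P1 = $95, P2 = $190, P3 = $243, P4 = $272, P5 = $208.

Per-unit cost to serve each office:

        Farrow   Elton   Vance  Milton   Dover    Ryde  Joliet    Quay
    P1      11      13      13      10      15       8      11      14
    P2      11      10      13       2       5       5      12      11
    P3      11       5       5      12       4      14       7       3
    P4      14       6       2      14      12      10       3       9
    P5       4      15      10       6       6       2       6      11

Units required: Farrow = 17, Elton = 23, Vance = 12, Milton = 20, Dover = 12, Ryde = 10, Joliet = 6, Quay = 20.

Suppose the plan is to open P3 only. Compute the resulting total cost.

Each office is assigned to its cheapest site among the open ones.
{P3}: Farrow→P3 11·17=187, Elton→P3 5·23=115, Vance→P3 5·12=60, Milton→P3 12·20=240, Dover→P3 4·12=48, Ryde→P3 14·10=140, Joliet→P3 7·6=42, Quay→P3 3·20=60. Service 892; fixed 243; total 1135.

Total cost: 1135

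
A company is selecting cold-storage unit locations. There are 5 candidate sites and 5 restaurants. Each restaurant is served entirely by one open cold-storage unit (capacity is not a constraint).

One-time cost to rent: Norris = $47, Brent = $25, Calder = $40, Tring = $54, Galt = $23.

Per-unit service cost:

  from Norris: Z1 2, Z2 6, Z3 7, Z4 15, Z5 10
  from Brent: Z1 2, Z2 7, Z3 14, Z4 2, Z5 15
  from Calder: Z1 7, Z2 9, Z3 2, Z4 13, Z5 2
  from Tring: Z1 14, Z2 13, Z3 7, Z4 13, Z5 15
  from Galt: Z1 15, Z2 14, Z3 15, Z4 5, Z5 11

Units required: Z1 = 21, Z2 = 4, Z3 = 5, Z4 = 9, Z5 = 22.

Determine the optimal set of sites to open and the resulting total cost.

For any fixed open set, each restaurant goes to its cheapest open site; total = fixed + service.
{Brent, Calder}: Z1→Brent 2·21=42, Z2→Brent 7·4=28, Z3→Calder 2·5=10, Z4→Brent 2·9=18, Z5→Calder 2·22=44. Service 142; fixed 65; total 207.
{Brent, Calder, Galt}: service 142 + fixed 88 = 230
{Norris, Brent, Calder}: service 138 + fixed 112 = 250
{Norris, Brent, Calder, Tring, Galt}: service 138 + fixed 189 = 327
No other subset beats 207.

Open Brent and Calder; minimum total cost 207.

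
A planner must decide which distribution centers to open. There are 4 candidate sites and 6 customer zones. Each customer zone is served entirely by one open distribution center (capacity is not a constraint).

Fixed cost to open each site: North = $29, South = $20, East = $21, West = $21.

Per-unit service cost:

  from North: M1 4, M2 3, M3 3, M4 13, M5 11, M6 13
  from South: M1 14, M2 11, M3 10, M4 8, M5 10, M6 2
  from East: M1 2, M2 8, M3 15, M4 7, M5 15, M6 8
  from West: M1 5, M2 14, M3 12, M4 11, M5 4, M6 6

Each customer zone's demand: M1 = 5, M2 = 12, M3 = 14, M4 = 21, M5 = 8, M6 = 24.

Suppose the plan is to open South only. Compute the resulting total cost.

Each customer zone is assigned to its cheapest site among the open ones.
{South}: M1→South 14·5=70, M2→South 11·12=132, M3→South 10·14=140, M4→South 8·21=168, M5→South 10·8=80, M6→South 2·24=48. Service 638; fixed 20; total 658.

Total cost: 658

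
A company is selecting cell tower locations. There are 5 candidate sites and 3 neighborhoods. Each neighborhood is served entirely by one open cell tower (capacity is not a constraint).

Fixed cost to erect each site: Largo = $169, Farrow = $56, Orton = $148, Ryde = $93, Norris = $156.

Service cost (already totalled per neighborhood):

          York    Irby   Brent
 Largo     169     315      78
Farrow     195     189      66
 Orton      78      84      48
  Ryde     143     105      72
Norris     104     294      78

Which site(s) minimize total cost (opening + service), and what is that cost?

Open Orton only; minimum total cost 358.

For any fixed open set, each neighborhood goes to its cheapest open site; total = fixed + service.
{Orton}: York→Orton 78, Irby→Orton 84, Brent→Orton 48. Service 210; fixed 148; total 358.
{Ryde}: York→Ryde 143, Irby→Ryde 105, Brent→Ryde 72. Service 320; fixed 93; total 413.
{Farrow, Orton}: York→Orton 78, Irby→Orton 84, Brent→Orton 48. Service 210; fixed 204; total 414.
{Largo, Farrow, Orton, Ryde, Norris}: service 210 + fixed 622 = 832
No other subset beats 358.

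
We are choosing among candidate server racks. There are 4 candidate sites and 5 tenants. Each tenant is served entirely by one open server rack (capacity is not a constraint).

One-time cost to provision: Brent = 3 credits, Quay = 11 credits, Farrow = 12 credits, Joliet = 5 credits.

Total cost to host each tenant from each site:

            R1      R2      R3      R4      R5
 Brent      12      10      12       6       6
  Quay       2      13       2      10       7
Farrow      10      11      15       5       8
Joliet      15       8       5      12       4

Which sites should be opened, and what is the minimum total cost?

For any fixed open set, each tenant goes to its cheapest open site; total = fixed + service.
{Brent, Quay}: R1→Quay 2, R2→Brent 10, R3→Quay 2, R4→Brent 6, R5→Brent 6. Service 26; fixed 14; total 40.
{Brent, Quay, Joliet}: R1→Quay 2, R2→Joliet 8, R3→Quay 2, R4→Brent 6, R5→Joliet 4. Service 22; fixed 19; total 41.
{Quay, Joliet}: service 26 + fixed 16 = 42
{Brent, Quay, Farrow, Joliet}: service 21 + fixed 31 = 52
No other subset beats 40.

Open Brent and Quay; minimum total cost 40.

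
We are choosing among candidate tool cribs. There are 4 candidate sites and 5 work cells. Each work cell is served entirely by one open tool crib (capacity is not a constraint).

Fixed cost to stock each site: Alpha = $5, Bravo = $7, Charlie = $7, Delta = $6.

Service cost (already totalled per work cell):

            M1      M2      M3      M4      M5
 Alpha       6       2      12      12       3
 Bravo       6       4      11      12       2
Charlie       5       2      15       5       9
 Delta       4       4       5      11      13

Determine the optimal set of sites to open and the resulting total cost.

Open Alpha and Delta; minimum total cost 36.

For any fixed open set, each work cell goes to its cheapest open site; total = fixed + service.
{Alpha, Delta}: M1→Delta 4, M2→Alpha 2, M3→Delta 5, M4→Delta 11, M5→Alpha 3. Service 25; fixed 11; total 36.
{Alpha, Charlie, Delta}: service 19 + fixed 18 = 37
{Bravo, Charlie, Delta}: M1→Delta 4, M2→Charlie 2, M3→Delta 5, M4→Charlie 5, M5→Bravo 2. Service 18; fixed 20; total 38.
{Alpha, Bravo, Charlie, Delta}: M1→Delta 4, M2→Alpha 2, M3→Delta 5, M4→Charlie 5, M5→Bravo 2. Service 18; fixed 25; total 43.
No other subset beats 36.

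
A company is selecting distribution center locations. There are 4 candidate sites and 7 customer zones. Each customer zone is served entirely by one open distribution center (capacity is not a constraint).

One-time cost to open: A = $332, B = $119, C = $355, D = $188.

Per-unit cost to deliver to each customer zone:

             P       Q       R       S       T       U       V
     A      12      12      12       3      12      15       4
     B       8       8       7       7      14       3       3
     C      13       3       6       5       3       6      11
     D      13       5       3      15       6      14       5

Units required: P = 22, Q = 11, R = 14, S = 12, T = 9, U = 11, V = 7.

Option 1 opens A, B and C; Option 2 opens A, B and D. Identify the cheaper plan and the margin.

Option 2 is cheaper by 160.

Option 1: {A, B, C}: P→B 8·22=176, Q→C 3·11=33, R→C 6·14=84, S→A 3·12=36, T→C 3·9=27, U→B 3·11=33, V→B 3·7=21. Service 410; fixed 806; total 1216.
Option 2: {A, B, D}: P→B 8·22=176, Q→D 5·11=55, R→D 3·14=42, S→A 3·12=36, T→D 6·9=54, U→B 3·11=33, V→B 3·7=21. Service 417; fixed 639; total 1056.
Difference: |1216 − 1056| = 160.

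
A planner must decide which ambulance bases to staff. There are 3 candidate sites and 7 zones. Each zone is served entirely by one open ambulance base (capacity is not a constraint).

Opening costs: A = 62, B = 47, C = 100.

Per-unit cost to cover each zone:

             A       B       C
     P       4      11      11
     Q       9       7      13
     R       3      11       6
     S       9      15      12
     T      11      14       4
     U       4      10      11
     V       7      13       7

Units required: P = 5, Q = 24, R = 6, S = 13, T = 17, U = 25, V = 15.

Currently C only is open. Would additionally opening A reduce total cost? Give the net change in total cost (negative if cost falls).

Yes — net change −301 (cost falls by 301).

Current service cost with {C}: 1007.
Adding A: each zone re-picks its cheapest; new service cost 644, saving 363.
Extra fixed cost: 62. Net change = 62 − 363 = -301.
(Totals: 1107 → 806.)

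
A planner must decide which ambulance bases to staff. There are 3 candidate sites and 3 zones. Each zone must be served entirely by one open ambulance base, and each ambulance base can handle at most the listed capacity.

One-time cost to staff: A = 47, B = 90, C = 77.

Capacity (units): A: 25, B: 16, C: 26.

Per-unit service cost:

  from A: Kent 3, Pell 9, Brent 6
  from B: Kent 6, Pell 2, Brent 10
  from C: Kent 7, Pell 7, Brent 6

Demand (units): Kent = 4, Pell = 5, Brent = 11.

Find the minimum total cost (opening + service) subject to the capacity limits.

Open {A}: Kent→A 3·4=12, Pell→A 9·5=45, Brent→A 6·11=66.
Loads: A carries 20/25. Service 123; fixed 47; total 170.
Next best feasible plan costs 206.

Minimum total cost: 170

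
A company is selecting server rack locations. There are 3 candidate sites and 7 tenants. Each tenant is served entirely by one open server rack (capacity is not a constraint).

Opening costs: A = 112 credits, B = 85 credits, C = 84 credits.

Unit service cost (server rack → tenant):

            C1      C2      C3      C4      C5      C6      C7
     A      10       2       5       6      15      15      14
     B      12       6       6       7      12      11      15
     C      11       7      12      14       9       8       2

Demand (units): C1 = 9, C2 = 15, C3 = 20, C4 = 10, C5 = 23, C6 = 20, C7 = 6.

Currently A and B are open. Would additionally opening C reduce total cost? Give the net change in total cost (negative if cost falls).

Current service cost with {A, B}: 860.
Adding C: each tenant re-picks its cheapest; new service cost 659, saving 201.
Extra fixed cost: 84. Net change = 84 − 201 = -117.
(Totals: 1057 → 940.)

Yes — net change −117 (cost falls by 117).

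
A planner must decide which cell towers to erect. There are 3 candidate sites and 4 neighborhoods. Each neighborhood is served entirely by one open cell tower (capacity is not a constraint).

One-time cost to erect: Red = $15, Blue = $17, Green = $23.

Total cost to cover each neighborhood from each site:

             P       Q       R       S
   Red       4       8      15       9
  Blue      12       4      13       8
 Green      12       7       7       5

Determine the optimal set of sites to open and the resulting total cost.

Open Red only; minimum total cost 51.

For any fixed open set, each neighborhood goes to its cheapest open site; total = fixed + service.
{Red}: P→Red 4, Q→Red 8, R→Red 15, S→Red 9. Service 36; fixed 15; total 51.
{Blue}: service 37 + fixed 17 = 54
{Green}: P→Green 12, Q→Green 7, R→Green 7, S→Green 5. Service 31; fixed 23; total 54.
{Red, Blue, Green}: P→Red 4, Q→Blue 4, R→Green 7, S→Green 5. Service 20; fixed 55; total 75.
No other subset beats 51.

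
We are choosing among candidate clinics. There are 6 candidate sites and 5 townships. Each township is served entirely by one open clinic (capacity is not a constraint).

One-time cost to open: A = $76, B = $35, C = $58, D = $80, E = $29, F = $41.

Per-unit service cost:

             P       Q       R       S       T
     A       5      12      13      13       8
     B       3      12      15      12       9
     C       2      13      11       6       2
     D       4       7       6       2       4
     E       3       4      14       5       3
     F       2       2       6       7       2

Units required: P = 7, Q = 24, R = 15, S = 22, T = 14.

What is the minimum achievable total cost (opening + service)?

For any fixed open set, each township goes to its cheapest open site; total = fixed + service.
{D, F}: P→F 2·7=14, Q→F 2·24=48, R→D 6·15=90, S→D 2·22=44, T→F 2·14=28. Service 224; fixed 121; total 345.
{E, F}: service 290 + fixed 70 = 360
{D, E, F}: service 224 + fixed 150 = 374
{A, B, C, D, E, F}: service 224 + fixed 319 = 543
No other subset beats 345.

Minimum total cost: 345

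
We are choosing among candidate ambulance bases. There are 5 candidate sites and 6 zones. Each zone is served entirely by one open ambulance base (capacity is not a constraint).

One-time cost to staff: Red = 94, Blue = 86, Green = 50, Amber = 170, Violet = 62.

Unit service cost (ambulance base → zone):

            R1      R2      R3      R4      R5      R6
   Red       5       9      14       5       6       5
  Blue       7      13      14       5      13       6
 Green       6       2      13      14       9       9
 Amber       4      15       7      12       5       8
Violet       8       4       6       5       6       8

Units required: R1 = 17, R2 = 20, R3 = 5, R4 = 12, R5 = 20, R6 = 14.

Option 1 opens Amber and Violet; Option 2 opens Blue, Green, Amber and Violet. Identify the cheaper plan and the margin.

Option 1: {Amber, Violet}: R1→Amber 4·17=68, R2→Violet 4·20=80, R3→Violet 6·5=30, R4→Violet 5·12=60, R5→Amber 5·20=100, R6→Amber 8·14=112. Service 450; fixed 232; total 682.
Option 2: {Blue, Green, Amber, Violet}: R1→Amber 4·17=68, R2→Green 2·20=40, R3→Violet 6·5=30, R4→Blue 5·12=60, R5→Amber 5·20=100, R6→Blue 6·14=84. Service 382; fixed 368; total 750.
Difference: |682 − 750| = 68.

Option 1 is cheaper by 68.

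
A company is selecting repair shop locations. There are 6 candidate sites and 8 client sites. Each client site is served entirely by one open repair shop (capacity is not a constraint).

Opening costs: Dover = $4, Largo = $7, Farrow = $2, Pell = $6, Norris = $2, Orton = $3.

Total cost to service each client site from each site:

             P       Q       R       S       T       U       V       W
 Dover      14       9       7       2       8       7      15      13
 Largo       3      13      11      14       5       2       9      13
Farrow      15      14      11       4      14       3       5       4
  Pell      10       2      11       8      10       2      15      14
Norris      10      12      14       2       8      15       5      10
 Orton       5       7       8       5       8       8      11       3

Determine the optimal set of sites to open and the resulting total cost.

For any fixed open set, each client site goes to its cheapest open site; total = fixed + service.
{Pell, Norris, Orton}: P→Orton 5, Q→Pell 2, R→Orton 8, S→Norris 2, T→Norris 8, U→Pell 2, V→Norris 5, W→Orton 3. Service 35; fixed 11; total 46.
{Largo, Norris, Orton}: service 35 + fixed 12 = 47
{Largo, Pell, Norris, Orton}: P→Largo 3, Q→Pell 2, R→Orton 8, S→Norris 2, T→Largo 5, U→Largo 2, V→Norris 5, W→Orton 3. Service 30; fixed 18; total 48.
{Dover, Largo, Farrow, Pell, Norris, Orton}: P→Largo 3, Q→Pell 2, R→Dover 7, S→Dover 2, T→Largo 5, U→Largo 2, V→Farrow 5, W→Orton 3. Service 29; fixed 24; total 53.
No other subset beats 46.

Open Pell, Norris and Orton; minimum total cost 46.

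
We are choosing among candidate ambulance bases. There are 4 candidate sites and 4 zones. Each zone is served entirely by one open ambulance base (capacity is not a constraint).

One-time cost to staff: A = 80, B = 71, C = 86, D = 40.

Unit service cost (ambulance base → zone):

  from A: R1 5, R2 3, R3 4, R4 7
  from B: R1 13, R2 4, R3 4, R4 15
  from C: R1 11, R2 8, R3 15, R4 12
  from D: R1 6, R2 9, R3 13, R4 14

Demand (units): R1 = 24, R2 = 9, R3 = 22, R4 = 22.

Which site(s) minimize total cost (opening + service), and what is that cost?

Open A only; minimum total cost 469.

For any fixed open set, each zone goes to its cheapest open site; total = fixed + service.
{A}: R1→A 5·24=120, R2→A 3·9=27, R3→A 4·22=88, R4→A 7·22=154. Service 389; fixed 80; total 469.
{A, D}: R1→A 5·24=120, R2→A 3·9=27, R3→A 4·22=88, R4→A 7·22=154. Service 389; fixed 120; total 509.
{A, B}: R1→A 5·24=120, R2→A 3·9=27, R3→A 4·22=88, R4→A 7·22=154. Service 389; fixed 151; total 540.
{A, B, C, D}: service 389 + fixed 277 = 666
No other subset beats 469.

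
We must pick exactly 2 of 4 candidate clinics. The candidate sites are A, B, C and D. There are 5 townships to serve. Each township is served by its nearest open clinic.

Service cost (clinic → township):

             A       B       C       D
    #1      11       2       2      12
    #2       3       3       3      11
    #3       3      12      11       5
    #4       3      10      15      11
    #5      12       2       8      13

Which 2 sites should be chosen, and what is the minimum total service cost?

With exactly 2 open, each township uses its cheapest among the chosen.
{A, B}: #1→B 2, #2→A 3, #3→A 3, #4→A 3, #5→B 2. Service cost 13.
{A, C}: service cost 19
{B, D}: service cost 22
Among all 6 size-2 choices, {A, B} is lowest.

Choose A and B; total service cost 13.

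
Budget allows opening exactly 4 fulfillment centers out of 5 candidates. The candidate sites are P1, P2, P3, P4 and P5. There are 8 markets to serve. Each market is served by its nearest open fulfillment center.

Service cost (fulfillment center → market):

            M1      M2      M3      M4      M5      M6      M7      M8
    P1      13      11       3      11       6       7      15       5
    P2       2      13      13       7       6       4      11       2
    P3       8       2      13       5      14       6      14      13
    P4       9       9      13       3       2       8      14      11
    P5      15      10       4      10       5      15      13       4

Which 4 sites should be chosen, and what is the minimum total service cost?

With exactly 4 open, each market uses its cheapest among the chosen.
{P1, P2, P3, P4}: M1→P2 2, M2→P3 2, M3→P1 3, M4→P4 3, M5→P4 2, M6→P2 4, M7→P2 11, M8→P2 2. Service cost 29.
{P2, P3, P4, P5}: service cost 30
{P1, P2, P3, P5}: service cost 34
Among all 5 size-4 choices, {P1, P2, P3, P4} is lowest.

Choose P1, P2, P3 and P4; total service cost 29.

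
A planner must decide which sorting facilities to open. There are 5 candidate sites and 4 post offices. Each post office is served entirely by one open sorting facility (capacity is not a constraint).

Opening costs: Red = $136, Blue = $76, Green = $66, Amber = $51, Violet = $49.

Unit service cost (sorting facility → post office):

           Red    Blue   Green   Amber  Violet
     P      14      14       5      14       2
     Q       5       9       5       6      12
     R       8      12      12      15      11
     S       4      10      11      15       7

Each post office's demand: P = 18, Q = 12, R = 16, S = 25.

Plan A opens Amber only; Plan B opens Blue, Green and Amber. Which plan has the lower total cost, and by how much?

Plan A: {Amber}: P→Amber 14·18=252, Q→Amber 6·12=72, R→Amber 15·16=240, S→Amber 15·25=375. Service 939; fixed 51; total 990.
Plan B: {Blue, Green, Amber}: P→Green 5·18=90, Q→Green 5·12=60, R→Blue 12·16=192, S→Blue 10·25=250. Service 592; fixed 193; total 785.
Difference: |990 − 785| = 205.

Plan B is cheaper by 205.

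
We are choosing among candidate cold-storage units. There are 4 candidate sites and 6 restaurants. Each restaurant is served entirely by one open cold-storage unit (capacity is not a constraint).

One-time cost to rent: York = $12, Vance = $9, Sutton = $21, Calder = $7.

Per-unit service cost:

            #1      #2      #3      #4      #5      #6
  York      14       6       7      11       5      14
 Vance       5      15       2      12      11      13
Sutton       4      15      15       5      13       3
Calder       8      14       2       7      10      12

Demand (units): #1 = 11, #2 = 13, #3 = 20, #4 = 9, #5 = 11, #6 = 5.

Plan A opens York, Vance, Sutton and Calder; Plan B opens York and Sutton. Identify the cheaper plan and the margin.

Plan A is cheaper by 84.

Plan A: {York, Vance, Sutton, Calder}: #1→Sutton 4·11=44, #2→York 6·13=78, #3→Vance 2·20=40, #4→Sutton 5·9=45, #5→York 5·11=55, #6→Sutton 3·5=15. Service 277; fixed 49; total 326.
Plan B: {York, Sutton}: #1→Sutton 4·11=44, #2→York 6·13=78, #3→York 7·20=140, #4→Sutton 5·9=45, #5→York 5·11=55, #6→Sutton 3·5=15. Service 377; fixed 33; total 410.
Difference: |326 − 410| = 84.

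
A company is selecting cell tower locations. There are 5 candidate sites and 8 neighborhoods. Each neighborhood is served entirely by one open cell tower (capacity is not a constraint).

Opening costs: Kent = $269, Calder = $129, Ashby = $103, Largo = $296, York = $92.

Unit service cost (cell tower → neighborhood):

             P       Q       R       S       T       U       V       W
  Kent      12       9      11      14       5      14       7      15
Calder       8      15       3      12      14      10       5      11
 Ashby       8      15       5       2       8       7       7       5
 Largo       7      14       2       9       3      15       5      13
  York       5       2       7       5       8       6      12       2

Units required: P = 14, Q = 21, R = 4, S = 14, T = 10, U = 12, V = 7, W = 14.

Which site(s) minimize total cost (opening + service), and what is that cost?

Open York only; minimum total cost 566.

For any fixed open set, each neighborhood goes to its cheapest open site; total = fixed + service.
{York}: P→York 5·14=70, Q→York 2·21=42, R→York 7·4=28, S→York 5·14=70, T→York 8·10=80, U→York 6·12=72, V→York 12·7=84, W→York 2·14=28. Service 474; fixed 92; total 566.
{Ashby, York}: P→York 5·14=70, Q→York 2·21=42, R→Ashby 5·4=20, S→Ashby 2·14=28, T→Ashby 8·10=80, U→York 6·12=72, V→Ashby 7·7=49, W→York 2·14=28. Service 389; fixed 195; total 584.
{Calder, York}: service 409 + fixed 221 = 630
{Kent, Calder, Ashby, Largo, York}: P→York 5·14=70, Q→York 2·21=42, R→Largo 2·4=8, S→Ashby 2·14=28, T→Largo 3·10=30, U→York 6·12=72, V→Calder 5·7=35, W→York 2·14=28. Service 313; fixed 889; total 1202.
No other subset beats 566.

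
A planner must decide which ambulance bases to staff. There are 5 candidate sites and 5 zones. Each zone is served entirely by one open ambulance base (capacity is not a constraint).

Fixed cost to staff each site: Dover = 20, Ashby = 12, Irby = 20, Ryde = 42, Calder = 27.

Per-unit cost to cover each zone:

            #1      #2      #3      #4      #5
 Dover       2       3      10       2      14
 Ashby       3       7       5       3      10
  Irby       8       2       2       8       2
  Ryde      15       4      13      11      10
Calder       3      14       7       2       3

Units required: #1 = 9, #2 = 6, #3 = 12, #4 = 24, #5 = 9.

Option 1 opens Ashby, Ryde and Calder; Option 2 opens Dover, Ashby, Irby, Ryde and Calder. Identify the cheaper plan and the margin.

Option 1: {Ashby, Ryde, Calder}: #1→Ashby 3·9=27, #2→Ryde 4·6=24, #3→Ashby 5·12=60, #4→Calder 2·24=48, #5→Calder 3·9=27. Service 186; fixed 81; total 267.
Option 2: {Dover, Ashby, Irby, Ryde, Calder}: #1→Dover 2·9=18, #2→Irby 2·6=12, #3→Irby 2·12=24, #4→Dover 2·24=48, #5→Irby 2·9=18. Service 120; fixed 121; total 241.
Difference: |267 − 241| = 26.

Option 2 is cheaper by 26.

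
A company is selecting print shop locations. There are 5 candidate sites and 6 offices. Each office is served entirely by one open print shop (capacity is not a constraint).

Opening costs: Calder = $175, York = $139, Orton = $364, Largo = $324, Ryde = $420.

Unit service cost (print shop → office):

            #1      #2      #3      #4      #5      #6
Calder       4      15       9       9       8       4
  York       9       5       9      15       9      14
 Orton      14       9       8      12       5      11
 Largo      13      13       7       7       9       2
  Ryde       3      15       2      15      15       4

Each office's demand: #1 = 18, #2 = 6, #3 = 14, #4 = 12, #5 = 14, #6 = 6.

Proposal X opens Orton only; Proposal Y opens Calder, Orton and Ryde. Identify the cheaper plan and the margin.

Proposal X is cheaper by 235.

Proposal X: {Orton}: #1→Orton 14·18=252, #2→Orton 9·6=54, #3→Orton 8·14=112, #4→Orton 12·12=144, #5→Orton 5·14=70, #6→Orton 11·6=66. Service 698; fixed 364; total 1062.
Proposal Y: {Calder, Orton, Ryde}: #1→Ryde 3·18=54, #2→Orton 9·6=54, #3→Ryde 2·14=28, #4→Calder 9·12=108, #5→Orton 5·14=70, #6→Calder 4·6=24. Service 338; fixed 959; total 1297.
Difference: |1062 − 1297| = 235.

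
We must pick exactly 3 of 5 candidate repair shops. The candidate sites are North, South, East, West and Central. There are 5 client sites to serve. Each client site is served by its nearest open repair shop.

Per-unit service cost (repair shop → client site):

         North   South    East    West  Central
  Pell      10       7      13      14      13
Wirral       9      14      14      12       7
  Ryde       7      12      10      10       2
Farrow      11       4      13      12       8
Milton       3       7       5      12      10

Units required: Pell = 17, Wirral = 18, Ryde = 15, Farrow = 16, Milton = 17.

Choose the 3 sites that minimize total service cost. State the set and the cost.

Choose North, South and Central; total service cost 390.

With exactly 3 open, each client site uses its cheapest among the chosen.
{North, South, Central}: Pell→South 7·17=119, Wirral→Central 7·18=126, Ryde→Central 2·15=30, Farrow→South 4·16=64, Milton→North 3·17=51. Service cost 390.
{South, East, Central}: service cost 424
{South, West, Central}: service cost 458
Among all 10 size-3 choices, {North, South, Central} is lowest.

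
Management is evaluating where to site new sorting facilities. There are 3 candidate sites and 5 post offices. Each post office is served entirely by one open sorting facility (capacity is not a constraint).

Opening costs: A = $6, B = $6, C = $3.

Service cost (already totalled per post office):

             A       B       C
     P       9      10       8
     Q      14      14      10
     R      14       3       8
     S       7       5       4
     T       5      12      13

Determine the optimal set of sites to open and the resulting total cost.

For any fixed open set, each post office goes to its cheapest open site; total = fixed + service.
{A, C}: P→C 8, Q→C 10, R→C 8, S→C 4, T→A 5. Service 35; fixed 9; total 44.
{A, B, C}: P→C 8, Q→C 10, R→B 3, S→C 4, T→A 5. Service 30; fixed 15; total 45.
{B, C}: service 37 + fixed 9 = 46
{C}: service 43 + fixed 3 = 46
No other subset beats 44.

Open A and C; minimum total cost 44.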